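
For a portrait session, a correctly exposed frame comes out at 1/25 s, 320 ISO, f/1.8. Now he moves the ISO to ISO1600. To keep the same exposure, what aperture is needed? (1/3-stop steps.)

f/4

ISO: 320 → 400 → 500 → 640 → 800 → 1000 → 1250 → 1600 — 2 1/3 stops higher (brighter).
Need 2 1/3 stops darker from the aperture: f/1.8 → f/2 → f/2.2 → f/2.5 → f/2.8 → f/3.2 → f/3.5 → f/4.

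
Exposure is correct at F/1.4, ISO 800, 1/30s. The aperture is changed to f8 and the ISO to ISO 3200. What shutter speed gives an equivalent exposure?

1/4s

Aperture: f/1.4 → f/2 → f/2.8 → f/4 → f/5.6 → f/8 — 5 stops smaller aperture (darker).
ISO: 800 → 1600 → 3200 — 2 stops raised (brighter).
Net change so far: 3 stops darker. Offset with the shutter speed: 1/30 → 1/15 → 1/8 → 1/4.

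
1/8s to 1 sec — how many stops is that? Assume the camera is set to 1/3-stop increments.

1/8 → 1/6 → 1/5 → 1/4 → 0.3 → 0.4 → 0.5 → 0.6 → 0.8 → 1 — count the steps: 9 third-stops = 3 stops.

3 stops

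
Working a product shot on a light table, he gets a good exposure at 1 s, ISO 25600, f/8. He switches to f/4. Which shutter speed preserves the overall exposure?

1/4s

Aperture: f/8 → f/5.6 → f/4 — 2 stops larger aperture (brighter).
Need 2 stops darker from the shutter speed: 1 → 1/2 → 1/4.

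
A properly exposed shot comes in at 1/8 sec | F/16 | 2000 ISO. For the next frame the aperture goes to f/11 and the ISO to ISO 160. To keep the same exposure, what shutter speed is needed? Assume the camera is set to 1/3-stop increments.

Aperture: f/16 → f/14 → f/13 → f/11 — 1 stop larger aperture (brighter).
ISO: 2000 → 1600 → 1250 → 1000 → 800 → 640 → 500 → 400 → 320 → 250 → 200 → 160 — 3 2/3 stops lower (darker).
Net change so far: 2 2/3 stops darker. Offset with the shutter speed: 1/8 → 1/6 → 1/5 → 1/4 → 0.3 → 0.4 → 0.5 → 0.6 → 0.8.

0.8 s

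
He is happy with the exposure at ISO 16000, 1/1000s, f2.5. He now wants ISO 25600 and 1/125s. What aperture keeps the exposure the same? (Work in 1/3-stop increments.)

f/9

ISO: 16000 → 20000 → 25600 — 2/3 stop higher (brighter).
Shutter speed: 1/1000 → 1/800 → 1/640 → 1/500 → 1/400 → 1/320 → 1/250 → 1/200 → 1/160 → 1/125 — 3 stops longer (brighter).
Net change so far: 3 2/3 stops brighter. Offset with the aperture: f/2.5 → f/2.8 → f/3.2 → f/3.5 → f/4 → f/4.5 → f/5 → f/5.6 → f/6.3 → f/7.1 → f/8 → f/9.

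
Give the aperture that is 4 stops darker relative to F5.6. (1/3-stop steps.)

f/22

Aperture: f/5.6 → f/6.3 → f/7.1 → f/8 → f/9 → f/10 → f/11 → f/13 → f/14 → f/16 → f/18 → f/20 → f/22 — 4 stops stopped down (darker).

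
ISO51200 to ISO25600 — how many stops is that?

51200 → 25600 — count the steps: 1 stop.

1 stop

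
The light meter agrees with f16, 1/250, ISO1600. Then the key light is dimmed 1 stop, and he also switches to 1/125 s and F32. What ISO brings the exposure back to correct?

ISO 6400

Scene light: 1 stop darker.
Shutter speed: 1/250 → 1/125 — 1 stop slower (brighter).
Aperture: f/16 → f/22 → f/32 — 2 stops stopped down (darker).
Net so far: 2 stops darker. ISO: 1600 → 3200 → 6400.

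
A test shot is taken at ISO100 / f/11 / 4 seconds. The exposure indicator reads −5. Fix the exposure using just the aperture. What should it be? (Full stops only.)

f/2

Underexposed by 5 stops → need 5 stops brighter.
Aperture: f/11 → f/8 → f/5.6 → f/4 → f/2.8 → f/2.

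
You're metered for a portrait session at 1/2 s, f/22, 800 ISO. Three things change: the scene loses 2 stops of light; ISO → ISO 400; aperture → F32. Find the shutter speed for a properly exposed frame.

Scene light: 2 stops darker.
ISO: 800 → 400 — 1 stop lower (darker).
Aperture: f/22 → f/32 — 1 stop smaller aperture (darker).
Net so far: 4 stops darker. Shutter speed: 1/2 → 1 → 2 → 4 → 8.

8 s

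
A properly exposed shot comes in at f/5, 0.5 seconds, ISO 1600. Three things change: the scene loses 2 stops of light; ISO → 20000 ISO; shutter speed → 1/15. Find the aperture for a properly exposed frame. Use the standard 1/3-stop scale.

f/3.2

Scene light: 2 stops darker.
ISO: 1600 → 2000 → 2500 → 3200 → 4000 → 5000 → 6400 → 8000 → 10000 → 12800 → 16000 → 20000 — 3 2/3 stops raised (brighter).
Shutter speed: 0.5 → 0.4 → 0.3 → 1/4 → 1/5 → 1/6 → 1/8 → 1/10 → 1/13 → 1/15 — 3 stops shorter (darker).
Net so far: 1 1/3 stops darker. Aperture: f/5 → f/4.5 → f/4 → f/3.5 → f/3.2.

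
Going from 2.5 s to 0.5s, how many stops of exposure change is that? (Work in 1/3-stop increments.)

2.5 → 2 → 1.6 → 1.3 → 1 → 0.8 → 0.6 → 0.5 — count the steps: 7 third-stops = 2 1/3 stops.

2 1/3 stops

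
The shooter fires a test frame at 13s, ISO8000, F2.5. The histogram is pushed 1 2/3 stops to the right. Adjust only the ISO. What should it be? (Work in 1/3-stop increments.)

ISO 2500

Overexposed by 1 2/3 stops → need 1 2/3 stops darker.
ISO: 8000 → 6400 → 5000 → 4000 → 3200 → 2500.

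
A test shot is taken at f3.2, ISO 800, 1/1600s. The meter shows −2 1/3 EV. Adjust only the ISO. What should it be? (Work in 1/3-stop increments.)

ISO 4000

Underexposed by 2 1/3 stops → need 2 1/3 stops brighter.
ISO: 800 → 1000 → 1250 → 1600 → 2000 → 2500 → 3200 → 4000.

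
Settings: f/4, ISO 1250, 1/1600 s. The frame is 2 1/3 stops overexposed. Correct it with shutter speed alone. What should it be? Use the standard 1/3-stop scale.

Overexposed by 2 1/3 stops → need 2 1/3 stops darker.
Shutter speed: 1/1600 → 1/2000 → 1/2500 → 1/3200 → 1/4000 → 1/5000 → 1/6400 → 1/8000.

1/8000s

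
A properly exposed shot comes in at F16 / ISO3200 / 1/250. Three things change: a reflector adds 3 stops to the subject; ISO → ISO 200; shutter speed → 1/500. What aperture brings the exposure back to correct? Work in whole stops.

Scene light: 3 stops brighter.
ISO: 3200 → 1600 → 800 → 400 → 200 — 4 stops dropped (darker).
Shutter speed: 1/250 → 1/500 — 1 stop faster (darker).
Net so far: 2 stops darker. Aperture: f/16 → f/11 → f/8.

f/8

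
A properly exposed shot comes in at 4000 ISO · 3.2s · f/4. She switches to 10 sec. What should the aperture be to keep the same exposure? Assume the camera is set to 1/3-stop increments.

f/7.1

Shutter speed: 3.2 → 4 → 5 → 6 → 8 → 10 — 1 2/3 stops longer (brighter).
Need 1 2/3 stops darker from the aperture: f/4 → f/4.5 → f/5 → f/5.6 → f/6.3 → f/7.1.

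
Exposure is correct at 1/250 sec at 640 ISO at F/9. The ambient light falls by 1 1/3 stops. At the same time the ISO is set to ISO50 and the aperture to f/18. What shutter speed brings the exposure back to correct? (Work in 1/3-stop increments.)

Scene light: 1 1/3 stops darker.
ISO: 640 → 500 → 400 → 320 → 250 → 200 → 160 → 125 → 100 → 80 → 64 → 50 — 3 2/3 stops lower (darker).
Aperture: f/9 → f/10 → f/11 → f/13 → f/14 → f/16 → f/18 — 2 stops narrower (darker).
Net so far: 7 stops darker. Shutter speed: 1/250 → 1/200 → 1/160 → 1/125 → 1/100 → 1/80 → 1/60 → 1/50 → 1/40 → 1/30 → 1/25 → 1/20 → 1/15 → 1/13 → 1/10 → 1/8 → 1/6 → 1/5 → 1/4 → 0.3 → 0.4 → 0.5.

0.5 s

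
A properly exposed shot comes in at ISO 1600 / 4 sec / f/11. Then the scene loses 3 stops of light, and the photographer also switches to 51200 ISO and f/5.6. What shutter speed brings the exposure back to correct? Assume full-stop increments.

1/4s

Scene light: 3 stops darker.
ISO: 1600 → 3200 → 6400 → 12800 → 25600 → 51200 — 5 stops higher (brighter).
Aperture: f/11 → f/8 → f/5.6 — 2 stops wider (brighter).
Net so far: 4 stops brighter. Shutter speed: 4 → 2 → 1 → 1/2 → 1/4.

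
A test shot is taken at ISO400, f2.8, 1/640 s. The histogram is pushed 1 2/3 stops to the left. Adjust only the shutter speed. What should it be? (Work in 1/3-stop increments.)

Underexposed by 1 2/3 stops → need 1 2/3 stops brighter.
Shutter speed: 1/640 → 1/500 → 1/400 → 1/320 → 1/250 → 1/200.

1/200s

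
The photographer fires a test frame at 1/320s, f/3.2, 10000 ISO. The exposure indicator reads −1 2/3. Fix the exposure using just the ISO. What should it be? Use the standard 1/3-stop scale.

Underexposed by 1 2/3 stops → need 1 2/3 stops brighter.
ISO: 10000 → 12800 → 16000 → 20000 → 25600 → 32000.

ISO 32000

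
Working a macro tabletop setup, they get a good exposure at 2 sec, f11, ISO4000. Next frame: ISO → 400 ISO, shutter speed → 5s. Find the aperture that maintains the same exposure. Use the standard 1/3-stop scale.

f/5.6

ISO: 4000 → 3200 → 2500 → 2000 → 1600 → 1250 → 1000 → 800 → 640 → 500 → 400 — 3 1/3 stops dropped (darker).
Shutter speed: 2 → 2.5 → 3.2 → 4 → 5 — 1 1/3 stops longer (brighter).
Net change so far: 2 stops darker. Offset with the aperture: f/11 → f/10 → f/9 → f/8 → f/7.1 → f/6.3 → f/5.6.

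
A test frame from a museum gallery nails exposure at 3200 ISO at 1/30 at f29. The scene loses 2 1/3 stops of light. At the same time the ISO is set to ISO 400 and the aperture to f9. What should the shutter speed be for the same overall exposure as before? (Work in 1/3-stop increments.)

1/8s

Scene light: 2 1/3 stops darker.
ISO: 3200 → 2500 → 2000 → 1600 → 1250 → 1000 → 800 → 640 → 500 → 400 — 3 stops lower (darker).
Aperture: f/29 → f/25 → f/22 → f/20 → f/18 → f/16 → f/14 → f/13 → f/11 → f/10 → f/9 — 3 1/3 stops larger aperture (brighter).
Net so far: 2 stops darker. Shutter speed: 1/30 → 1/25 → 1/20 → 1/15 → 1/13 → 1/10 → 1/8.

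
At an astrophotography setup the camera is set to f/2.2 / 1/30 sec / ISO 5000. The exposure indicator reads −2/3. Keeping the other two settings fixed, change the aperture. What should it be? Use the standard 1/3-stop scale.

Underexposed by 2/3 stop → need 2/3 stop brighter.
Aperture: f/2.2 → f/2 → f/1.8.

f/1.8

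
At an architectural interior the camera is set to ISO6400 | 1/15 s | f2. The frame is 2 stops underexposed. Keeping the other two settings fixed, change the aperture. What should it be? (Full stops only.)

Underexposed by 2 stops → need 2 stops brighter.
Aperture: f/2 → f/1.4 → f/1.0.

f/1.0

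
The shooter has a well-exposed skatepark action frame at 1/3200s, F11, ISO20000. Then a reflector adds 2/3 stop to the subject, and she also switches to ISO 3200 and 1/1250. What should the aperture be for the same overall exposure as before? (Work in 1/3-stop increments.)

Scene light: 2/3 stop brighter.
ISO: 20000 → 16000 → 12800 → 10000 → 8000 → 6400 → 5000 → 4000 → 3200 — 2 2/3 stops dropped (darker).
Shutter speed: 1/3200 → 1/2500 → 1/2000 → 1/1600 → 1/1250 — 1 1/3 stops slower (brighter).
Net so far: 2/3 stop darker. Aperture: f/11 → f/10 → f/9.

f/9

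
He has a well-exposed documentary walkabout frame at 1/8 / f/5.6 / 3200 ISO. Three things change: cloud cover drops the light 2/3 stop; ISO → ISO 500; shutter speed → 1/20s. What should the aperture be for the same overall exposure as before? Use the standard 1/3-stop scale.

f/1.1

Scene light: 2/3 stop darker.
ISO: 3200 → 2500 → 2000 → 1600 → 1250 → 1000 → 800 → 640 → 500 — 2 2/3 stops dropped (darker).
Shutter speed: 1/8 → 1/10 → 1/13 → 1/15 → 1/20 — 1 1/3 stops faster (darker).
Net so far: 4 2/3 stops darker. Aperture: f/5.6 → f/5 → f/4.5 → f/4 → f/3.5 → f/3.2 → f/2.8 → f/2.5 → f/2.2 → f/2 → f/1.8 → f/1.6 → f/1.4 → f/1.2 → f/1.1.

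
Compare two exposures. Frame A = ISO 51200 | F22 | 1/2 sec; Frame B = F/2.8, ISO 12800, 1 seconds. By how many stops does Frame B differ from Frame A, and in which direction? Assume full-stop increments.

Aperture: f/22 → f/16 → f/11 → f/8 → f/5.6 → f/4 → f/2.8 — 6 stops wider (brighter).
Shutter speed: 1/2 → 1 — 1 stop slower (brighter).
ISO: 51200 → 25600 → 12800 — 2 stops lower (darker).
Net: +6 +1 −2 = +5 stops.

5 stops brighter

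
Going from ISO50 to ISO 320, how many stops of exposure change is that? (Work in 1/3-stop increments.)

2 2/3 stops

50 → 64 → 80 → 100 → 125 → 160 → 200 → 250 → 320 — count the steps: 8 third-stops = 2 2/3 stops.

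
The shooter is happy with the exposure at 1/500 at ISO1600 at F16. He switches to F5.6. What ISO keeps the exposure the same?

Aperture: f/16 → f/11 → f/8 → f/5.6 — 3 stops wider (brighter).
Need 3 stops darker from the ISO: 1600 → 800 → 400 → 200.

ISO 200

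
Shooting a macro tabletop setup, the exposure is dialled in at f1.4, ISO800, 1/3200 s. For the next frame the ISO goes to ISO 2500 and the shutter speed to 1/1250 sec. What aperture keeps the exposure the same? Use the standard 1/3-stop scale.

ISO: 800 → 1000 → 1250 → 1600 → 2000 → 2500 — 1 2/3 stops raised (brighter).
Shutter speed: 1/3200 → 1/2500 → 1/2000 → 1/1600 → 1/1250 — 1 1/3 stops longer (brighter).
Net change so far: 3 stops brighter. Offset with the aperture: f/1.4 → f/1.6 → f/1.8 → f/2 → f/2.2 → f/2.5 → f/2.8 → f/3.2 → f/3.5 → f/4.

f/4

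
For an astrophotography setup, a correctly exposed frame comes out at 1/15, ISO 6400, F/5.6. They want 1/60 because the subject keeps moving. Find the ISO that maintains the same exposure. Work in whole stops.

ISO 25600

Shutter speed: 1/15 → 1/30 → 1/60 — 2 stops faster (darker).
Need 2 stops brighter from the ISO: 6400 → 12800 → 25600.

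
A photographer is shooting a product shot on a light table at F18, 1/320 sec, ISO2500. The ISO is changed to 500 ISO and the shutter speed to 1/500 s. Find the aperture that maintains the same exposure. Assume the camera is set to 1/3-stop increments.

f/6.3

ISO: 2500 → 2000 → 1600 → 1250 → 1000 → 800 → 640 → 500 — 2 1/3 stops lower (darker).
Shutter speed: 1/320 → 1/400 → 1/500 — 2/3 stop faster (darker).
Net change so far: 3 stops darker. Offset with the aperture: f/18 → f/16 → f/14 → f/13 → f/11 → f/10 → f/9 → f/8 → f/7.1 → f/6.3.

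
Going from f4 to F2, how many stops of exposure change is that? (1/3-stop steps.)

2 stops

f/4 → f/3.5 → f/3.2 → f/2.8 → f/2.5 → f/2.2 → f/2 — count the steps: 6 third-stops = 2 stops.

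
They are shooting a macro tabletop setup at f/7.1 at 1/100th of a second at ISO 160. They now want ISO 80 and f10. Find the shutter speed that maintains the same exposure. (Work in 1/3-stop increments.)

1/25s

ISO: 160 → 125 → 100 → 80 — 1 stop dropped (darker).
Aperture: f/7.1 → f/8 → f/9 → f/10 — 1 stop stopped down (darker).
Net change so far: 2 stops darker. Offset with the shutter speed: 1/100 → 1/80 → 1/60 → 1/50 → 1/40 → 1/30 → 1/25.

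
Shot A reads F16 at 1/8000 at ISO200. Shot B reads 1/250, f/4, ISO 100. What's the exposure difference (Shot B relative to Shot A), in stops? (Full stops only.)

8 stops brighter

Aperture: f/16 → f/11 → f/8 → f/5.6 → f/4 — 4 stops opened up (brighter).
Shutter speed: 1/8000 → 1/4000 → 1/2000 → 1/1000 → 1/500 → 1/250 — 5 stops longer (brighter).
ISO: 200 → 100 — 1 stop dropped (darker).
Net: +4 +5 −1 = +8 stops.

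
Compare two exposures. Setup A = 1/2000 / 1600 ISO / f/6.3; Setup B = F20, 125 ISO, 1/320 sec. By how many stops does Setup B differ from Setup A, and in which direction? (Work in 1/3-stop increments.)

4 1/3 stops darker

Aperture: f/6.3 → f/7.1 → f/8 → f/9 → f/10 → f/11 → f/13 → f/14 → f/16 → f/18 → f/20 — 3 1/3 stops stopped down (darker).
Shutter speed: 1/2000 → 1/1600 → 1/1250 → 1/1000 → 1/800 → 1/640 → 1/500 → 1/400 → 1/320 — 2 2/3 stops slower (brighter).
ISO: 1600 → 1250 → 1000 → 800 → 640 → 500 → 400 → 320 → 250 → 200 → 160 → 125 — 3 2/3 stops dropped (darker).
Net: −3 1/3 +2 2/3 −3 2/3 = −4 1/3 stops.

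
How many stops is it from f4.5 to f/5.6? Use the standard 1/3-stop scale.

2/3 stop

f/4.5 → f/5 → f/5.6 — count the steps: 2 third-stops = 2/3 stop.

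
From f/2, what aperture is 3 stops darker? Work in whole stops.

Aperture: f/2 → f/2.8 → f/4 → f/5.6 — 3 stops narrower (darker).

f/5.6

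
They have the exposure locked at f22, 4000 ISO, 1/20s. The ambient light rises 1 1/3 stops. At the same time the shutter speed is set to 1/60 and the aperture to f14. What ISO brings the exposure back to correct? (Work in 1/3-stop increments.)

ISO 2000

Scene light: 1 1/3 stops brighter.
Shutter speed: 1/20 → 1/25 → 1/30 → 1/40 → 1/50 → 1/60 — 1 2/3 stops faster (darker).
Aperture: f/22 → f/20 → f/18 → f/16 → f/14 — 1 1/3 stops opened up (brighter).
Net so far: 1 stop brighter. ISO: 4000 → 3200 → 2500 → 2000.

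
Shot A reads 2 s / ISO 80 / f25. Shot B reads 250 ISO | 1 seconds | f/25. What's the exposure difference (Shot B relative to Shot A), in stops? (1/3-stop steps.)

2/3 stop brighter

Aperture: unchanged.
Shutter speed: 2 → 1.6 → 1.3 → 1 — 1 stop shorter (darker).
ISO: 80 → 100 → 125 → 160 → 200 → 250 — 1 2/3 stops raised (brighter).
Net: −1 +1 2/3 = +2/3 stops.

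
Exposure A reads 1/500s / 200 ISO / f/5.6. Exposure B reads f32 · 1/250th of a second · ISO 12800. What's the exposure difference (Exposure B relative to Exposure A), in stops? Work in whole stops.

2 stops brighter

Aperture: f/5.6 → f/8 → f/11 → f/16 → f/22 → f/32 — 5 stops stopped down (darker).
Shutter speed: 1/500 → 1/250 — 1 stop longer (brighter).
ISO: 200 → 400 → 800 → 1600 → 3200 → 6400 → 12800 — 6 stops higher (brighter).
Net: −5 +1 +6 = +2 stops.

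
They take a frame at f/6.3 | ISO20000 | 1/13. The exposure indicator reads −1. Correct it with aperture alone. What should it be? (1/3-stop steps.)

f/4.5

Underexposed by 1 stop → need 1 stop brighter.
Aperture: f/6.3 → f/5.6 → f/5 → f/4.5.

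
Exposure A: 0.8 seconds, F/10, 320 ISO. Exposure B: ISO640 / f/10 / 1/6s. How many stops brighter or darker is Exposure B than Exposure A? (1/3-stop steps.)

Aperture: unchanged.
Shutter speed: 0.8 → 0.6 → 0.5 → 0.4 → 0.3 → 1/4 → 1/5 → 1/6 — 2 1/3 stops faster (darker).
ISO: 320 → 400 → 500 → 640 — 1 stop raised (brighter).
Net: −2 1/3 +1 = −1 1/3 stops.

1 1/3 stops darker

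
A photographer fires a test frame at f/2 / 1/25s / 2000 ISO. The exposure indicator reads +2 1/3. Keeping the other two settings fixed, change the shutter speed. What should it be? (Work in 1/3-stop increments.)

Overexposed by 2 1/3 stops → need 2 1/3 stops darker.
Shutter speed: 1/25 → 1/30 → 1/40 → 1/50 → 1/60 → 1/80 → 1/100 → 1/125.

1/125s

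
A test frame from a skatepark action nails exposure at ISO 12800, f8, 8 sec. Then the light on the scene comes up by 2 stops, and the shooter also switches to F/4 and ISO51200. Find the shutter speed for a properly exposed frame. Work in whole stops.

Scene light: 2 stops brighter.
Aperture: f/8 → f/5.6 → f/4 — 2 stops opened up (brighter).
ISO: 12800 → 25600 → 51200 — 2 stops higher (brighter).
Net so far: 6 stops brighter. Shutter speed: 8 → 4 → 2 → 1 → 1/2 → 1/4 → 1/8.

1/8s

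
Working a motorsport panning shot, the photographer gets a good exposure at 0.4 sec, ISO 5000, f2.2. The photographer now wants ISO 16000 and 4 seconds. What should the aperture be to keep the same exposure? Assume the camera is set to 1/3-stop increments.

f/13

ISO: 5000 → 6400 → 8000 → 10000 → 12800 → 16000 — 1 2/3 stops higher (brighter).
Shutter speed: 0.4 → 0.5 → 0.6 → 0.8 → 1 → 1.3 → 1.6 → 2 → 2.5 → 3.2 → 4 — 3 1/3 stops slower (brighter).
Net change so far: 5 stops brighter. Offset with the aperture: f/2.2 → f/2.5 → f/2.8 → f/3.2 → f/3.5 → f/4 → f/4.5 → f/5 → f/5.6 → f/6.3 → f/7.1 → f/8 → f/9 → f/10 → f/11 → f/13.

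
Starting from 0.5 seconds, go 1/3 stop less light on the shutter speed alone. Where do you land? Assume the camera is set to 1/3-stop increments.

Shutter speed: 0.5 → 0.4 — 1/3 stop shorter (darker).

0.4 s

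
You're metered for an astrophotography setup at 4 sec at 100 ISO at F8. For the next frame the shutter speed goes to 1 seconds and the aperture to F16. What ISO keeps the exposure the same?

ISO 1600

Shutter speed: 4 → 2 → 1 — 2 stops shorter (darker).
Aperture: f/8 → f/11 → f/16 — 2 stops stopped down (darker).
Net change so far: 4 stops darker. Offset with the ISO: 100 → 200 → 400 → 800 → 1600.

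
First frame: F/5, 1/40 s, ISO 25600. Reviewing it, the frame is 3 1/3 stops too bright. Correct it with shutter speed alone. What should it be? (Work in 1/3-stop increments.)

Overexposed by 3 1/3 stops → need 3 1/3 stops darker.
Shutter speed: 1/40 → 1/50 → 1/60 → 1/80 → 1/100 → 1/125 → 1/160 → 1/200 → 1/250 → 1/320 → 1/400.

1/400s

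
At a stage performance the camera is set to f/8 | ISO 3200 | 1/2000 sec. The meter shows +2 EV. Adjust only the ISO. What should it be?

Overexposed by 2 stops → need 2 stops darker.
ISO: 3200 → 1600 → 800.

ISO 800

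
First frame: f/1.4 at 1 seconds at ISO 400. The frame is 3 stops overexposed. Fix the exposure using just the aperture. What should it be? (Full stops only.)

Overexposed by 3 stops → need 3 stops darker.
Aperture: f/1.4 → f/2 → f/2.8 → f/4.

f/4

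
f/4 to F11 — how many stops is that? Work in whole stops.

3 stops

f/4 → f/5.6 → f/8 → f/11 — count the steps: 3 stops.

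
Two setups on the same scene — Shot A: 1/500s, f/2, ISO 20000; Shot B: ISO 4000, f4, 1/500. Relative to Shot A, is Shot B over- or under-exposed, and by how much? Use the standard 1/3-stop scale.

Aperture: f/2 → f/2.2 → f/2.5 → f/2.8 → f/3.2 → f/3.5 → f/4 — 2 stops stopped down (darker).
Shutter speed: unchanged.
ISO: 20000 → 16000 → 12800 → 10000 → 8000 → 6400 → 5000 → 4000 — 2 1/3 stops lower (darker).
Net: −2 −2 1/3 = −4 1/3 stops.

4 1/3 stops darker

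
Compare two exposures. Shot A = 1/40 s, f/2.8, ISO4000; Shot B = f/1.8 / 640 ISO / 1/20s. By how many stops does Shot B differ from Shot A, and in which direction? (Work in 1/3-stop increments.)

1/3 stop darker

Aperture: f/2.8 → f/2.5 → f/2.2 → f/2 → f/1.8 — 1 1/3 stops wider (brighter).
Shutter speed: 1/40 → 1/30 → 1/25 → 1/20 — 1 stop longer (brighter).
ISO: 4000 → 3200 → 2500 → 2000 → 1600 → 1250 → 1000 → 800 → 640 — 2 2/3 stops lower (darker).
Net: +1 1/3 +1 −2 2/3 = −1/3 stops.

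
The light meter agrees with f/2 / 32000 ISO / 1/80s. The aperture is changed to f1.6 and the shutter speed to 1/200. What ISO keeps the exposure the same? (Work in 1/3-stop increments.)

ISO 51200

Aperture: f/2 → f/1.8 → f/1.6 — 2/3 stop larger aperture (brighter).
Shutter speed: 1/80 → 1/100 → 1/125 → 1/160 → 1/200 — 1 1/3 stops shorter (darker).
Net change so far: 2/3 stop darker. Offset with the ISO: 32000 → 40000 → 51200.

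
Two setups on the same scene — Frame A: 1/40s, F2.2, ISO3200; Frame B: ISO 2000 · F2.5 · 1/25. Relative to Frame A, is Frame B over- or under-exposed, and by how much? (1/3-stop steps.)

1/3 stop darker

Aperture: f/2.2 → f/2.5 — 1/3 stop narrower (darker).
Shutter speed: 1/40 → 1/30 → 1/25 — 2/3 stop slower (brighter).
ISO: 3200 → 2500 → 2000 — 2/3 stop lower (darker).
Net: −1/3 +2/3 −2/3 = −1/3 stops.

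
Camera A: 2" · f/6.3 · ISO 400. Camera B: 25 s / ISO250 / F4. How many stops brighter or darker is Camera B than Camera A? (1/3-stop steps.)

Aperture: f/6.3 → f/5.6 → f/5 → f/4.5 → f/4 — 1 1/3 stops wider (brighter).
Shutter speed: 2 → 2.5 → 3.2 → 4 → 5 → 6 → 8 → 10 → 13 → 15 → 20 → 25 — 3 2/3 stops slower (brighter).
ISO: 400 → 320 → 250 — 2/3 stop dropped (darker).
Net: +1 1/3 +3 2/3 −2/3 = +4 1/3 stops.

4 1/3 stops brighter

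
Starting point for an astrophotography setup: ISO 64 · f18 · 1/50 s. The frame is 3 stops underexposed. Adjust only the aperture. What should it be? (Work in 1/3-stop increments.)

f/6.3

Underexposed by 3 stops → need 3 stops brighter.
Aperture: f/18 → f/16 → f/14 → f/13 → f/11 → f/10 → f/9 → f/8 → f/7.1 → f/6.3.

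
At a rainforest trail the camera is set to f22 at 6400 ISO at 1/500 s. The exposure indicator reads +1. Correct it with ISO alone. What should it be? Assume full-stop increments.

ISO 3200

Overexposed by 1 stop → need 1 stop darker.
ISO: 6400 → 3200.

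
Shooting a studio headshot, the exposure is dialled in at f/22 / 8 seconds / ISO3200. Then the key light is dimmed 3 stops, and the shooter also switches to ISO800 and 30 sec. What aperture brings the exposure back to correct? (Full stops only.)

f/8

Scene light: 3 stops darker.
ISO: 3200 → 1600 → 800 — 2 stops dropped (darker).
Shutter speed: 8 → 15 → 30 — 2 stops longer (brighter).
Net so far: 3 stops darker. Aperture: f/22 → f/16 → f/11 → f/8.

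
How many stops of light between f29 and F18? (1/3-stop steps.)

1 1/3 stops

f/29 → f/25 → f/22 → f/20 → f/18 — count the steps: 4 third-stops = 1 1/3 stops.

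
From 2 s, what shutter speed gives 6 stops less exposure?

1/30s

Shutter speed: 2 → 1 → 1/2 → 1/4 → 1/8 → 1/15 → 1/30 — 6 stops faster (darker).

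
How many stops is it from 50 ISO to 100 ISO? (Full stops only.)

1 stop

50 → 100 — count the steps: 1 stop.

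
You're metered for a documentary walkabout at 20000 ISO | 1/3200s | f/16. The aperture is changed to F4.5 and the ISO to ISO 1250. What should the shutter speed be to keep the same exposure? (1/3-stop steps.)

Aperture: f/16 → f/14 → f/13 → f/11 → f/10 → f/9 → f/8 → f/7.1 → f/6.3 → f/5.6 → f/5 → f/4.5 — 3 2/3 stops larger aperture (brighter).
ISO: 20000 → 16000 → 12800 → 10000 → 8000 → 6400 → 5000 → 4000 → 3200 → 2500 → 2000 → 1600 → 1250 — 4 stops dropped (darker).
Net change so far: 1/3 stop darker. Offset with the shutter speed: 1/3200 → 1/2500.

1/2500s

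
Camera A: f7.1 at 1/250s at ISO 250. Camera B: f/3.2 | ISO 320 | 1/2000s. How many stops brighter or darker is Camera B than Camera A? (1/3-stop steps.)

Aperture: f/7.1 → f/6.3 → f/5.6 → f/5 → f/4.5 → f/4 → f/3.5 → f/3.2 — 2 1/3 stops wider (brighter).
Shutter speed: 1/250 → 1/320 → 1/400 → 1/500 → 1/640 → 1/800 → 1/1000 → 1/1250 → 1/1600 → 1/2000 — 3 stops shorter (darker).
ISO: 250 → 320 — 1/3 stop higher (brighter).
Net: +2 1/3 −3 +1/3 = −1/3 stops.

1/3 stop darker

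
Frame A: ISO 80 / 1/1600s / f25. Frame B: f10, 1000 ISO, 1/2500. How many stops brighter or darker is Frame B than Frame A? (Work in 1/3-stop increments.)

5 2/3 stops brighter

Aperture: f/25 → f/22 → f/20 → f/18 → f/16 → f/14 → f/13 → f/11 → f/10 — 2 2/3 stops larger aperture (brighter).
Shutter speed: 1/1600 → 1/2000 → 1/2500 — 2/3 stop faster (darker).
ISO: 80 → 100 → 125 → 160 → 200 → 250 → 320 → 400 → 500 → 640 → 800 → 1000 — 3 2/3 stops higher (brighter).
Net: +2 2/3 −2/3 +3 2/3 = +5 2/3 stops.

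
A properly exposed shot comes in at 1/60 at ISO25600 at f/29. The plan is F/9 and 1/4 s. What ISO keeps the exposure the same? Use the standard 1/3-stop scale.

ISO 160

Aperture: f/29 → f/25 → f/22 → f/20 → f/18 → f/16 → f/14 → f/13 → f/11 → f/10 → f/9 — 3 1/3 stops larger aperture (brighter).
Shutter speed: 1/60 → 1/50 → 1/40 → 1/30 → 1/25 → 1/20 → 1/15 → 1/13 → 1/10 → 1/8 → 1/6 → 1/5 → 1/4 — 4 stops longer (brighter).
Net change so far: 7 1/3 stops brighter. Offset with the ISO: 25600 → 20000 → 16000 → 12800 → 10000 → 8000 → 6400 → 5000 → 4000 → 3200 → 2500 → 2000 → 1600 → 1250 → 1000 → 800 → 640 → 500 → 400 → 320 → 250 → 200 → 160.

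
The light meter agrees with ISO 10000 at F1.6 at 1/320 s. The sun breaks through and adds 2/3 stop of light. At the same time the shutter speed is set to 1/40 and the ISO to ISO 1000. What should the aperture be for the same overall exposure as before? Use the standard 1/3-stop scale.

Scene light: 2/3 stop brighter.
Shutter speed: 1/320 → 1/250 → 1/200 → 1/160 → 1/125 → 1/100 → 1/80 → 1/60 → 1/50 → 1/40 — 3 stops slower (brighter).
ISO: 10000 → 8000 → 6400 → 5000 → 4000 → 3200 → 2500 → 2000 → 1600 → 1250 → 1000 — 3 1/3 stops dropped (darker).
Net so far: 1/3 stop brighter. Aperture: f/1.6 → f/1.8.

f/1.8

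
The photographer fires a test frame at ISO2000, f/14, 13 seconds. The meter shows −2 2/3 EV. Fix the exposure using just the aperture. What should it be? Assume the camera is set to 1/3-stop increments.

f/5.6

Underexposed by 2 2/3 stops → need 2 2/3 stops brighter.
Aperture: f/14 → f/13 → f/11 → f/10 → f/9 → f/8 → f/7.1 → f/6.3 → f/5.6.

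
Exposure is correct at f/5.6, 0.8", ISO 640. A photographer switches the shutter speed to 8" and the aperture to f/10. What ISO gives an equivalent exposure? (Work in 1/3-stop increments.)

ISO 200

Shutter speed: 0.8 → 1 → 1.3 → 1.6 → 2 → 2.5 → 3.2 → 4 → 5 → 6 → 8 — 3 1/3 stops longer (brighter).
Aperture: f/5.6 → f/6.3 → f/7.1 → f/8 → f/9 → f/10 — 1 2/3 stops smaller aperture (darker).
Net change so far: 1 2/3 stops brighter. Offset with the ISO: 640 → 500 → 400 → 320 → 250 → 200.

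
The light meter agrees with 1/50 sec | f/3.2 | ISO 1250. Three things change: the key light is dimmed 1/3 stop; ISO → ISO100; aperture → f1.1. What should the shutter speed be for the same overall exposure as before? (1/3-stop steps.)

1/25s

Scene light: 1/3 stop darker.
ISO: 1250 → 1000 → 800 → 640 → 500 → 400 → 320 → 250 → 200 → 160 → 125 → 100 — 3 2/3 stops lower (darker).
Aperture: f/3.2 → f/2.8 → f/2.5 → f/2.2 → f/2 → f/1.8 → f/1.6 → f/1.4 → f/1.2 → f/1.1 — 3 stops larger aperture (brighter).
Net so far: 1 stop darker. Shutter speed: 1/50 → 1/40 → 1/30 → 1/25.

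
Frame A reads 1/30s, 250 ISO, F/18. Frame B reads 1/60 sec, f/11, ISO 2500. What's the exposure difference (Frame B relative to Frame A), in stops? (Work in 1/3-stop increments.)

Aperture: f/18 → f/16 → f/14 → f/13 → f/11 — 1 1/3 stops opened up (brighter).
Shutter speed: 1/30 → 1/40 → 1/50 → 1/60 — 1 stop shorter (darker).
ISO: 250 → 320 → 400 → 500 → 640 → 800 → 1000 → 1250 → 1600 → 2000 → 2500 — 3 1/3 stops higher (brighter).
Net: +1 1/3 −1 +3 1/3 = +3 2/3 stops.

3 2/3 stops brighter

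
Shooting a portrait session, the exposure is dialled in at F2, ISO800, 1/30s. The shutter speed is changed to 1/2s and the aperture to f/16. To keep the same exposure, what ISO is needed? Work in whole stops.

ISO 3200

Shutter speed: 1/30 → 1/15 → 1/8 → 1/4 → 1/2 — 4 stops slower (brighter).
Aperture: f/2 → f/2.8 → f/4 → f/5.6 → f/8 → f/11 → f/16 — 6 stops stopped down (darker).
Net change so far: 2 stops darker. Offset with the ISO: 800 → 1600 → 3200.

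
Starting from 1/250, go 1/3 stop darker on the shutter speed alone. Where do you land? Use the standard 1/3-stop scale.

Shutter speed: 1/250 → 1/320 — 1/3 stop shorter (darker).

1/320s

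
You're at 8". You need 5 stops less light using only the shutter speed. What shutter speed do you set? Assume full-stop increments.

1/4s

Shutter speed: 8 → 4 → 2 → 1 → 1/2 → 1/4 — 5 stops shorter (darker).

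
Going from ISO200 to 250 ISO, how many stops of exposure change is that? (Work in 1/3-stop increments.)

1/3 stop

200 → 250 — count the steps: 1 third-stops = 1/3 stop.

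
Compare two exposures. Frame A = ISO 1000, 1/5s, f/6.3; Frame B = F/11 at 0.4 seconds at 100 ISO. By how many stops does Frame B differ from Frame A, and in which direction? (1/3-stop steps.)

4 stops darker

Aperture: f/6.3 → f/7.1 → f/8 → f/9 → f/10 → f/11 — 1 2/3 stops smaller aperture (darker).
Shutter speed: 1/5 → 1/4 → 0.3 → 0.4 — 1 stop slower (brighter).
ISO: 1000 → 800 → 640 → 500 → 400 → 320 → 250 → 200 → 160 → 125 → 100 — 3 1/3 stops dropped (darker).
Net: −1 2/3 +1 −3 1/3 = −4 stops.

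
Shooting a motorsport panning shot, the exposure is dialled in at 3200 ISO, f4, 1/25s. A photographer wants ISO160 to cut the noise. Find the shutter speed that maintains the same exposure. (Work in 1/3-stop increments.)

ISO: 3200 → 2500 → 2000 → 1600 → 1250 → 1000 → 800 → 640 → 500 → 400 → 320 → 250 → 200 → 160 — 4 1/3 stops lower (darker).
Need 4 1/3 stops brighter from the shutter speed: 1/25 → 1/20 → 1/15 → 1/13 → 1/10 → 1/8 → 1/6 → 1/5 → 1/4 → 0.3 → 0.4 → 0.5 → 0.6 → 0.8.

0.8 s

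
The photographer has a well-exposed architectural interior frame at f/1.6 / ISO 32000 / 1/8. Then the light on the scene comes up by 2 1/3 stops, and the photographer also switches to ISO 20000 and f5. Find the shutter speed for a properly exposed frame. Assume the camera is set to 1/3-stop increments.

Scene light: 2 1/3 stops brighter.
ISO: 32000 → 25600 → 20000 — 2/3 stop dropped (darker).
Aperture: f/1.6 → f/1.8 → f/2 → f/2.2 → f/2.5 → f/2.8 → f/3.2 → f/3.5 → f/4 → f/4.5 → f/5 — 3 1/3 stops narrower (darker).
Net so far: 1 2/3 stops darker. Shutter speed: 1/8 → 1/6 → 1/5 → 1/4 → 0.3 → 0.4.

0.4 s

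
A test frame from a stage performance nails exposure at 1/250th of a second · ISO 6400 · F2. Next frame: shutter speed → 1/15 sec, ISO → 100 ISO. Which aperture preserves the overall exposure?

Shutter speed: 1/250 → 1/125 → 1/60 → 1/30 → 1/15 — 4 stops slower (brighter).
ISO: 6400 → 3200 → 1600 → 800 → 400 → 200 → 100 — 6 stops lower (darker).
Net change so far: 2 stops darker. Offset with the aperture: f/2 → f/1.4 → f/1.0.

f/1.0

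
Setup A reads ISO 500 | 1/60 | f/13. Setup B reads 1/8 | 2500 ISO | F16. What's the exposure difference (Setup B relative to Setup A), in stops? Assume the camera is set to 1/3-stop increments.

Aperture: f/13 → f/14 → f/16 — 2/3 stop stopped down (darker).
Shutter speed: 1/60 → 1/50 → 1/40 → 1/30 → 1/25 → 1/20 → 1/15 → 1/13 → 1/10 → 1/8 — 3 stops longer (brighter).
ISO: 500 → 640 → 800 → 1000 → 1250 → 1600 → 2000 → 2500 — 2 1/3 stops raised (brighter).
Net: −2/3 +3 +2 1/3 = +4 2/3 stops.

4 2/3 stops brighter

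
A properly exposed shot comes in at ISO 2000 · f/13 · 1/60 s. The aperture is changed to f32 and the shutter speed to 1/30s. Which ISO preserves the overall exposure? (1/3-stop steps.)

Aperture: f/13 → f/14 → f/16 → f/18 → f/20 → f/22 → f/25 → f/29 → f/32 — 2 2/3 stops smaller aperture (darker).
Shutter speed: 1/60 → 1/50 → 1/40 → 1/30 — 1 stop slower (brighter).
Net change so far: 1 2/3 stops darker. Offset with the ISO: 2000 → 2500 → 3200 → 4000 → 5000 → 6400.

ISO 6400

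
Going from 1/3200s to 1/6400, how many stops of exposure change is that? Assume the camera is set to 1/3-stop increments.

1 stop

1/3200 → 1/4000 → 1/5000 → 1/6400 — count the steps: 3 third-stops = 1 stop.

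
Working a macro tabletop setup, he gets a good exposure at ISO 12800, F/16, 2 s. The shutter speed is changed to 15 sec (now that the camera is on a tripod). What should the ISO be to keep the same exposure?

Shutter speed: 2 → 4 → 8 → 15 — 3 stops longer (brighter).
Need 3 stops darker from the ISO: 12800 → 6400 → 3200 → 1600.

ISO 1600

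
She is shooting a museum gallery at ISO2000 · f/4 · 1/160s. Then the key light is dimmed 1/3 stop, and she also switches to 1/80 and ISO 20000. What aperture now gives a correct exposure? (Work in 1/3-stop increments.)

f/16

Scene light: 1/3 stop darker.
Shutter speed: 1/160 → 1/125 → 1/100 → 1/80 — 1 stop longer (brighter).
ISO: 2000 → 2500 → 3200 → 4000 → 5000 → 6400 → 8000 → 10000 → 12800 → 16000 → 20000 — 3 1/3 stops raised (brighter).
Net so far: 4 stops brighter. Aperture: f/4 → f/4.5 → f/5 → f/5.6 → f/6.3 → f/7.1 → f/8 → f/9 → f/10 → f/11 → f/13 → f/14 → f/16.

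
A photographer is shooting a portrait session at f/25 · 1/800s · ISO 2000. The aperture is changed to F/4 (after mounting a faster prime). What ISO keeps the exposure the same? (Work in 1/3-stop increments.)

ISO 50

Aperture: f/25 → f/22 → f/20 → f/18 → f/16 → f/14 → f/13 → f/11 → f/10 → f/9 → f/8 → f/7.1 → f/6.3 → f/5.6 → f/5 → f/4.5 → f/4 — 5 1/3 stops wider (brighter).
Need 5 1/3 stops darker from the ISO: 2000 → 1600 → 1250 → 1000 → 800 → 640 → 500 → 400 → 320 → 250 → 200 → 160 → 125 → 100 → 80 → 64 → 50.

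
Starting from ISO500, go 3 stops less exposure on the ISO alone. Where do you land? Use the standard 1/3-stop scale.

ISO: 500 → 400 → 320 → 250 → 200 → 160 → 125 → 100 → 80 → 64 — 3 stops dropped (darker).

ISO 64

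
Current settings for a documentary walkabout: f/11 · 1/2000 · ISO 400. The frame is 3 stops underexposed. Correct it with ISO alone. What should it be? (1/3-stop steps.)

Underexposed by 3 stops → need 3 stops brighter.
ISO: 400 → 500 → 640 → 800 → 1000 → 1250 → 1600 → 2000 → 2500 → 3200.

ISO 3200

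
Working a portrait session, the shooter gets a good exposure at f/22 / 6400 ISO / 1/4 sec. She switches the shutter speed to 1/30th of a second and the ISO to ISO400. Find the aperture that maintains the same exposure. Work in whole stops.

f/2

Shutter speed: 1/4 → 1/8 → 1/15 → 1/30 — 3 stops faster (darker).
ISO: 6400 → 3200 → 1600 → 800 → 400 — 4 stops dropped (darker).
Net change so far: 7 stops darker. Offset with the aperture: f/22 → f/16 → f/11 → f/8 → f/5.6 → f/4 → f/2.8 → f/2.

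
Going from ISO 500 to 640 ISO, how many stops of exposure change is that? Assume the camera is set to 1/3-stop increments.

500 → 640 — count the steps: 1 third-stops = 1/3 stop.

1/3 stop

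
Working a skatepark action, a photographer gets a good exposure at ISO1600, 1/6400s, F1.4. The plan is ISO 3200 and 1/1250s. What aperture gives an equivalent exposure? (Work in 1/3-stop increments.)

f/4.5

ISO: 1600 → 2000 → 2500 → 3200 — 1 stop higher (brighter).
Shutter speed: 1/6400 → 1/5000 → 1/4000 → 1/3200 → 1/2500 → 1/2000 → 1/1600 → 1/1250 — 2 1/3 stops longer (brighter).
Net change so far: 3 1/3 stops brighter. Offset with the aperture: f/1.4 → f/1.6 → f/1.8 → f/2 → f/2.2 → f/2.5 → f/2.8 → f/3.2 → f/3.5 → f/4 → f/4.5.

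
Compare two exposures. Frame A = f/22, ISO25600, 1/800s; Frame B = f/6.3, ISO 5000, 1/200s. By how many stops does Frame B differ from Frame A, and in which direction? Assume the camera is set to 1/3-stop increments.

3 1/3 stops brighter

Aperture: f/22 → f/20 → f/18 → f/16 → f/14 → f/13 → f/11 → f/10 → f/9 → f/8 → f/7.1 → f/6.3 — 3 2/3 stops wider (brighter).
Shutter speed: 1/800 → 1/640 → 1/500 → 1/400 → 1/320 → 1/250 → 1/200 — 2 stops slower (brighter).
ISO: 25600 → 20000 → 16000 → 12800 → 10000 → 8000 → 6400 → 5000 — 2 1/3 stops lower (darker).
Net: +3 2/3 +2 −2 1/3 = +3 1/3 stops.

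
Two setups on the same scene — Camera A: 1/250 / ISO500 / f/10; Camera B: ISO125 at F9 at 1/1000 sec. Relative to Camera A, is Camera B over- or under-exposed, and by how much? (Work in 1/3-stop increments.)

3 2/3 stops darker

Aperture: f/10 → f/9 — 1/3 stop opened up (brighter).
Shutter speed: 1/250 → 1/320 → 1/400 → 1/500 → 1/640 → 1/800 → 1/1000 — 2 stops faster (darker).
ISO: 500 → 400 → 320 → 250 → 200 → 160 → 125 — 2 stops dropped (darker).
Net: +1/3 −2 −2 = −3 2/3 stops.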